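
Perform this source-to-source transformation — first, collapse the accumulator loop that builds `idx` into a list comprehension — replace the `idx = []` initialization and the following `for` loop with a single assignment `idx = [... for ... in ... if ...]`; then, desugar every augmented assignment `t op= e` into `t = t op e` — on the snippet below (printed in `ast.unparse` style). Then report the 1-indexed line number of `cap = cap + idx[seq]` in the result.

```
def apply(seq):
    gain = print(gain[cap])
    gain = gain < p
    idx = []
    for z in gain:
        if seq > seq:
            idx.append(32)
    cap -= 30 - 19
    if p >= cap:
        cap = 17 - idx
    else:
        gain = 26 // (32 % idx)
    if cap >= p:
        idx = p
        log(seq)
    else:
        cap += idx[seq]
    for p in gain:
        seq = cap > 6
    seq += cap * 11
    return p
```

Transformed code:
def apply(seq):
    gain = print(gain[cap])
    gain = gain < p
    idx = [32 for z in gain if seq > seq]
    cap = cap - (30 - 19)
    if p >= cap:
        cap = 17 - idx
    else:
        gain = 26 // (32 % idx)
    if cap >= p:
        idx = p
        log(seq)
    else:
        cap = cap + idx[seq]
    for p in gain:
        seq = cap > 6
    seq = seq + cap * 11
    return p

14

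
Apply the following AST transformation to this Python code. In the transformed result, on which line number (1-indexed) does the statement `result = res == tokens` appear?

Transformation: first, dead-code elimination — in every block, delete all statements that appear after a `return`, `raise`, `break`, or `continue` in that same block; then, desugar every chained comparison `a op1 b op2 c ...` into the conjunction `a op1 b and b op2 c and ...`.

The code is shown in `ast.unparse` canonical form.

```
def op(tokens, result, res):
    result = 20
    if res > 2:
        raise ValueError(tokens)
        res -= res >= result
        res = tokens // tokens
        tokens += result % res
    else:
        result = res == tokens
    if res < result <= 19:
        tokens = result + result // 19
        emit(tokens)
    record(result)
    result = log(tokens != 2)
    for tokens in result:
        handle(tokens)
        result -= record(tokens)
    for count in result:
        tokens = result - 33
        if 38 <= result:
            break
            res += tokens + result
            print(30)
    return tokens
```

6

Transformed code:
def op(tokens, result, res):
    result = 20
    if res > 2:
        raise ValueError(tokens)
    else:
        result = res == tokens
    if res < result and result <= 19:
        tokens = result + result // 19
        emit(tokens)
    record(result)
    result = log(tokens != 2)
    for tokens in result:
        handle(tokens)
        result -= record(tokens)
    for count in result:
        tokens = result - 33
        if 38 <= result:
            break
    return tokens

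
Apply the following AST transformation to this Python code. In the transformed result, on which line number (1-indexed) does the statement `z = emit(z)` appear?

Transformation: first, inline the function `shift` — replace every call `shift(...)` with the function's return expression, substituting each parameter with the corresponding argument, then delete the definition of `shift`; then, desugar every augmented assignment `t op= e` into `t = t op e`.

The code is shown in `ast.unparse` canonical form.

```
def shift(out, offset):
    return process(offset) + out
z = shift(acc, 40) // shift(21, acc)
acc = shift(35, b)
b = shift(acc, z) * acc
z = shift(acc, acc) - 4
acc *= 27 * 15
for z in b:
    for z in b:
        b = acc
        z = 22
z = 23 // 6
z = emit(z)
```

Transformed code:
z = (process(40) + acc) // (process(acc) + 21)
acc = process(b) + 35
b = (process(z) + acc) * acc
z = process(acc) + acc - 4
acc = acc * (27 * 15)
for z in b:
    for z in b:
        b = acc
        z = 22
z = 23 // 6
z = emit(z)

11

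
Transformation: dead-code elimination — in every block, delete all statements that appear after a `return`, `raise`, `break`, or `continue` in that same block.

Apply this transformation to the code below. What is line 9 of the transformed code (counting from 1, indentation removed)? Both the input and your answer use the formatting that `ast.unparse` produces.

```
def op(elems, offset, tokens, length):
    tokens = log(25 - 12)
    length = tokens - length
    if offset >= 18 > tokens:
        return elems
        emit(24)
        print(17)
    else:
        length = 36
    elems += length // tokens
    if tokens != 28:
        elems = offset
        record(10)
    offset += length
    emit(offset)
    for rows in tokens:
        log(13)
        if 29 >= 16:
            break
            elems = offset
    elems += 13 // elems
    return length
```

if tokens != 28:

Transformed code:
def op(elems, offset, tokens, length):
    tokens = log(25 - 12)
    length = tokens - length
    if offset >= 18 > tokens:
        return elems
    else:
        length = 36
    elems += length // tokens
    if tokens != 28:
        elems = offset
        record(10)
    offset += length
    emit(offset)
    for rows in tokens:
        log(13)
        if 29 >= 16:
            break
    elems += 13 // elems
    return length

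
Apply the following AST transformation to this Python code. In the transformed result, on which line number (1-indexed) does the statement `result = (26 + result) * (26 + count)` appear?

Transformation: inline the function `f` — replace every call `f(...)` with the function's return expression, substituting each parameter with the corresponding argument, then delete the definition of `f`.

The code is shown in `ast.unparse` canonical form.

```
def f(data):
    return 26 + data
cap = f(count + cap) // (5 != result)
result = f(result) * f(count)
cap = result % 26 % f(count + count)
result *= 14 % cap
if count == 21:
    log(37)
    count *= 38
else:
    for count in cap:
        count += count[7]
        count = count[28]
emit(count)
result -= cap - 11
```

2

Transformed code:
cap = (26 + (count + cap)) // (5 != result)
result = (26 + result) * (26 + count)
cap = result % 26 % (26 + (count + count))
result *= 14 % cap
if count == 21:
    log(37)
    count *= 38
else:
    for count in cap:
        count += count[7]
        count = count[28]
emit(count)
result -= cap - 11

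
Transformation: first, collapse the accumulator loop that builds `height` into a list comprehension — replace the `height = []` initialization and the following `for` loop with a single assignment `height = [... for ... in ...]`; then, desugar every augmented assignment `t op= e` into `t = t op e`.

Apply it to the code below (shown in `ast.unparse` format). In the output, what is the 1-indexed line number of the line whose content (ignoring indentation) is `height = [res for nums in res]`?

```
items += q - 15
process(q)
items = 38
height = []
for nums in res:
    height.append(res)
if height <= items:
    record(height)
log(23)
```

Transformed code:
items = items + (q - 15)
process(q)
items = 38
height = [res for nums in res]
if height <= items:
    record(height)
log(23)

4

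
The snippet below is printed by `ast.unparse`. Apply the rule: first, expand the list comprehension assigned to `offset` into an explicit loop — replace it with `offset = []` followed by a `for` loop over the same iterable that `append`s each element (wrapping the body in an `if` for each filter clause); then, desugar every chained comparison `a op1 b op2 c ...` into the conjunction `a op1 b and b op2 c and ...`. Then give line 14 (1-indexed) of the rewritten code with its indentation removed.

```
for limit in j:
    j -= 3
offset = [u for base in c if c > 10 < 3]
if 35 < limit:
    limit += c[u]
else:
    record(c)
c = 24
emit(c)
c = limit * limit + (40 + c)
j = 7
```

j = 7

Transformed code:
for limit in j:
    j -= 3
offset = []
for base in c:
    if c > 10 and 10 < 3:
        offset.append(u)
if 35 < limit:
    limit += c[u]
else:
    record(c)
c = 24
emit(c)
c = limit * limit + (40 + c)
j = 7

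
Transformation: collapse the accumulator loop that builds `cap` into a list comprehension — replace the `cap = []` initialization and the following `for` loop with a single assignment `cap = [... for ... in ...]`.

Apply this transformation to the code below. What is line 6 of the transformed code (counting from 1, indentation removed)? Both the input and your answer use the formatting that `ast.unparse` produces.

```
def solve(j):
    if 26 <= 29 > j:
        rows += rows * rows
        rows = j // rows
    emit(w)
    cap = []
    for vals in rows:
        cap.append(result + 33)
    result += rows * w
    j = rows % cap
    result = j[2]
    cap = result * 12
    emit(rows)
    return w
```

cap = [result + 33 for vals in rows]

Transformed code:
def solve(j):
    if 26 <= 29 > j:
        rows += rows * rows
        rows = j // rows
    emit(w)
    cap = [result + 33 for vals in rows]
    result += rows * w
    j = rows % cap
    result = j[2]
    cap = result * 12
    emit(rows)
    return w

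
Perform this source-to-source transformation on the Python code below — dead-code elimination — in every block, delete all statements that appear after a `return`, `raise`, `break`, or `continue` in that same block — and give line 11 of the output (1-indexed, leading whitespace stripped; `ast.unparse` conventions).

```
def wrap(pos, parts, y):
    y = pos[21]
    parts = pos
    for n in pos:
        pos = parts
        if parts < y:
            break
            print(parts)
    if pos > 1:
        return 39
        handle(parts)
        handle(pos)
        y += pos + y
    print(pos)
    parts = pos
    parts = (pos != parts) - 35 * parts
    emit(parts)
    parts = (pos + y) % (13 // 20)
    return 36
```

Transformed code:
def wrap(pos, parts, y):
    y = pos[21]
    parts = pos
    for n in pos:
        pos = parts
        if parts < y:
            break
    if pos > 1:
        return 39
    print(pos)
    parts = pos
    parts = (pos != parts) - 35 * parts
    emit(parts)
    parts = (pos + y) % (13 // 20)
    return 36

parts = pos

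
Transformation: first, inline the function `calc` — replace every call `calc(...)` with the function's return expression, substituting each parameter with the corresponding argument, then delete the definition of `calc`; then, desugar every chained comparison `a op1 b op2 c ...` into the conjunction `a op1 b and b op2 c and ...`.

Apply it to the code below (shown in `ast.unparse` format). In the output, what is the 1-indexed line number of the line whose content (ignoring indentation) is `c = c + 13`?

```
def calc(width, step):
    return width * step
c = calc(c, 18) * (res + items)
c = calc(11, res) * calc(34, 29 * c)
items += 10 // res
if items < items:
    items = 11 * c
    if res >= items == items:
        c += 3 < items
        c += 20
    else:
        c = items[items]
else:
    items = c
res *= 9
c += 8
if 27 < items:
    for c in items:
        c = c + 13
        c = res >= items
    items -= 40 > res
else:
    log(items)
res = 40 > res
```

17

Transformed code:
c = c * 18 * (res + items)
c = 11 * res * (34 * (29 * c))
items += 10 // res
if items < items:
    items = 11 * c
    if res >= items and items == items:
        c += 3 < items
        c += 20
    else:
        c = items[items]
else:
    items = c
res *= 9
c += 8
if 27 < items:
    for c in items:
        c = c + 13
        c = res >= items
    items -= 40 > res
else:
    log(items)
res = 40 > res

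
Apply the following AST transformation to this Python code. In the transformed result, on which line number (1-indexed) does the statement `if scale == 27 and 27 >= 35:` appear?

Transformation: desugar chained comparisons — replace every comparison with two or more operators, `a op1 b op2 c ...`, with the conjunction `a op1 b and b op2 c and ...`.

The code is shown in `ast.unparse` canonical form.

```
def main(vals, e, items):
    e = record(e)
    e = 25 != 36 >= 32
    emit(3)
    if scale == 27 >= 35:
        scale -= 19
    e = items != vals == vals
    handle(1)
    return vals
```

5

Transformed code:
def main(vals, e, items):
    e = record(e)
    e = 25 != 36 and 36 >= 32
    emit(3)
    if scale == 27 and 27 >= 35:
        scale -= 19
    e = items != vals and vals == vals
    handle(1)
    return vals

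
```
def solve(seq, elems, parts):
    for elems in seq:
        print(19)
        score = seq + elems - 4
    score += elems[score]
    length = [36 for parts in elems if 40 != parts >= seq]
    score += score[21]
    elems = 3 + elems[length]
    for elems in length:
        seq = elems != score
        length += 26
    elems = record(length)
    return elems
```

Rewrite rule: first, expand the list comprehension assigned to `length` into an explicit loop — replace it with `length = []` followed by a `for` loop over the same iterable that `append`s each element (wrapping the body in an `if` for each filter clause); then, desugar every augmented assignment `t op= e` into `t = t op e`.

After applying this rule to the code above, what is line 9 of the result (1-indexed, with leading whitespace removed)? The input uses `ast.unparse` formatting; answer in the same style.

length.append(36)

Transformed code:
def solve(seq, elems, parts):
    for elems in seq:
        print(19)
        score = seq + elems - 4
    score = score + elems[score]
    length = []
    for parts in elems:
        if 40 != parts >= seq:
            length.append(36)
    score = score + score[21]
    elems = 3 + elems[length]
    for elems in length:
        seq = elems != score
        length = length + 26
    elems = record(length)
    return elems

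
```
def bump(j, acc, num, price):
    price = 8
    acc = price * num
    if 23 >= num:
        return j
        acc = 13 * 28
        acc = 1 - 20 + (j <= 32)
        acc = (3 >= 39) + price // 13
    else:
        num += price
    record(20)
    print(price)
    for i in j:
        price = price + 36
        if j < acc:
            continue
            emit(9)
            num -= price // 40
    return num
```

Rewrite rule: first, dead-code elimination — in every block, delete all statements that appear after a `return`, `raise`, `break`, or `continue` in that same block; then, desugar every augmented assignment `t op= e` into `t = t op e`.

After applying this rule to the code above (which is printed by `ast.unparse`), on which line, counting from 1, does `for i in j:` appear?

Transformed code:
def bump(j, acc, num, price):
    price = 8
    acc = price * num
    if 23 >= num:
        return j
    else:
        num = num + price
    record(20)
    print(price)
    for i in j:
        price = price + 36
        if j < acc:
            continue
    return num

10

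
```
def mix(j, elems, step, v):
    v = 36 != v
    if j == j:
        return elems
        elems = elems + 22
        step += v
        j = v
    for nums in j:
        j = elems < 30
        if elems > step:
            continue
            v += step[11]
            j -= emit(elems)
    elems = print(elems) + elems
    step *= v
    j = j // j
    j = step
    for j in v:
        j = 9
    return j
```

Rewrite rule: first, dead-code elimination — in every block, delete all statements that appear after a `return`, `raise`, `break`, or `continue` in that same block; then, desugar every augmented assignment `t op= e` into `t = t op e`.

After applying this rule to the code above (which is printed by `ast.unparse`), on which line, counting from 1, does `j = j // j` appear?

Transformed code:
def mix(j, elems, step, v):
    v = 36 != v
    if j == j:
        return elems
    for nums in j:
        j = elems < 30
        if elems > step:
            continue
    elems = print(elems) + elems
    step = step * v
    j = j // j
    j = step
    for j in v:
        j = 9
    return j

11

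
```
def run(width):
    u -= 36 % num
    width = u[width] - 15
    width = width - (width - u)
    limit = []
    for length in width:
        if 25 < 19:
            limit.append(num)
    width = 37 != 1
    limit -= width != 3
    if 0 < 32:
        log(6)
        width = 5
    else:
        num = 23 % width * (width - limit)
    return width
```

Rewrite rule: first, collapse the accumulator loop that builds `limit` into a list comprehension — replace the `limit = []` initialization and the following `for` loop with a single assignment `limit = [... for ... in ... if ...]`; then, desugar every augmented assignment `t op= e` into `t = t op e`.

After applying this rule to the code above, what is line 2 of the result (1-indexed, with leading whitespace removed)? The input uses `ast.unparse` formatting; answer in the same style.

u = u - 36 % num

Transformed code:
def run(width):
    u = u - 36 % num
    width = u[width] - 15
    width = width - (width - u)
    limit = [num for length in width if 25 < 19]
    width = 37 != 1
    limit = limit - (width != 3)
    if 0 < 32:
        log(6)
        width = 5
    else:
        num = 23 % width * (width - limit)
    return width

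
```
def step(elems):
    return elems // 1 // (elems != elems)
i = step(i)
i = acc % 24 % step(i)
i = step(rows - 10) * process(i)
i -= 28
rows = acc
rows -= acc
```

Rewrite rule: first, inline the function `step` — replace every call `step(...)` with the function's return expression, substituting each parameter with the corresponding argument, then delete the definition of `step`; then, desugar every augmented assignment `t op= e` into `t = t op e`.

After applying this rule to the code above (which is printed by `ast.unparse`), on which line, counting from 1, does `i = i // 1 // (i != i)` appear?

1

Transformed code:
i = i // 1 // (i != i)
i = acc % 24 % (i // 1 // (i != i))
i = (rows - 10) // 1 // (rows - 10 != rows - 10) * process(i)
i = i - 28
rows = acc
rows = rows - acc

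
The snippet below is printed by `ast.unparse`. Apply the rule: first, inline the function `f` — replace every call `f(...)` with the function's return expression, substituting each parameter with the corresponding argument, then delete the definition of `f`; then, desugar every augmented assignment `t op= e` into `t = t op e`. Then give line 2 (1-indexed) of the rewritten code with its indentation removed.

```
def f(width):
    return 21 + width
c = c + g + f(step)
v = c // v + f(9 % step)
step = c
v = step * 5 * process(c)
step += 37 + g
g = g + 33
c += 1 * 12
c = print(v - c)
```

v = c // v + (21 + 9 % step)

Transformed code:
c = c + g + (21 + step)
v = c // v + (21 + 9 % step)
step = c
v = step * 5 * process(c)
step = step + (37 + g)
g = g + 33
c = c + 1 * 12
c = print(v - c)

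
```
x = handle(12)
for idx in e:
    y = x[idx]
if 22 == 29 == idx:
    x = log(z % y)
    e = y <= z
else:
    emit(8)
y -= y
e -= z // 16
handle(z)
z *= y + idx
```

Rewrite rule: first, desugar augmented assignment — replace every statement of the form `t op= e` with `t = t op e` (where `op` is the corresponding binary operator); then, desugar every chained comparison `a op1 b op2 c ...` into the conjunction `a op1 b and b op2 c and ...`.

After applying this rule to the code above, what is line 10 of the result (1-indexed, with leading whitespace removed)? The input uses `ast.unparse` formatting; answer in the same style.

e = e - z // 16

Transformed code:
x = handle(12)
for idx in e:
    y = x[idx]
if 22 == 29 and 29 == idx:
    x = log(z % y)
    e = y <= z
else:
    emit(8)
y = y - y
e = e - z // 16
handle(z)
z = z * (y + idx)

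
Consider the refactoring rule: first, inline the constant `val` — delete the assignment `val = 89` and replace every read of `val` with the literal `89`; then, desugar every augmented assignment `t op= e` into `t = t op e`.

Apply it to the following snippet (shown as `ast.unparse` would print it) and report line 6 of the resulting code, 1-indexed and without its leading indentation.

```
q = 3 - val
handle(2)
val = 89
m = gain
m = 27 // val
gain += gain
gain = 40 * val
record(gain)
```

Transformed code:
q = 3 - 89
handle(2)
m = gain
m = 27 // 89
gain = gain + gain
gain = 40 * 89
record(gain)

gain = 40 * 89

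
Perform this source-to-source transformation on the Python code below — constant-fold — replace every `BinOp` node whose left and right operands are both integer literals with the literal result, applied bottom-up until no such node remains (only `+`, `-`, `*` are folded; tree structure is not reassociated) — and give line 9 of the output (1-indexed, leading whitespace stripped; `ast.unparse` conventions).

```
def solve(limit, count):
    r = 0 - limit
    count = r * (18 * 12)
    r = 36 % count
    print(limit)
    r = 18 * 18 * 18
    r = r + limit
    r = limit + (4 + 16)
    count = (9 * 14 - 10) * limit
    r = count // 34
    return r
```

count = 116 * limit

Transformed code:
def solve(limit, count):
    r = 0 - limit
    count = r * 216
    r = 36 % count
    print(limit)
    r = 5832
    r = r + limit
    r = limit + 20
    count = 116 * limit
    r = count // 34
    return r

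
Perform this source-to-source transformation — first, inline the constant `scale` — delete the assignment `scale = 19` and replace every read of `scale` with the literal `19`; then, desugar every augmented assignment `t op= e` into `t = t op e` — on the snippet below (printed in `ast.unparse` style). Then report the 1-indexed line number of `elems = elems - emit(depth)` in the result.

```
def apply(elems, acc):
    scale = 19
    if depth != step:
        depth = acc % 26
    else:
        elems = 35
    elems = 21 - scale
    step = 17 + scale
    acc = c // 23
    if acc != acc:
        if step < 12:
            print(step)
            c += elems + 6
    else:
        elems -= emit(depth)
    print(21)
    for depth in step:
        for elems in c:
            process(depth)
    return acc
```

14

Transformed code:
def apply(elems, acc):
    if depth != step:
        depth = acc % 26
    else:
        elems = 35
    elems = 21 - 19
    step = 17 + 19
    acc = c // 23
    if acc != acc:
        if step < 12:
            print(step)
            c = c + (elems + 6)
    else:
        elems = elems - emit(depth)
    print(21)
    for depth in step:
        for elems in c:
            process(depth)
    return acc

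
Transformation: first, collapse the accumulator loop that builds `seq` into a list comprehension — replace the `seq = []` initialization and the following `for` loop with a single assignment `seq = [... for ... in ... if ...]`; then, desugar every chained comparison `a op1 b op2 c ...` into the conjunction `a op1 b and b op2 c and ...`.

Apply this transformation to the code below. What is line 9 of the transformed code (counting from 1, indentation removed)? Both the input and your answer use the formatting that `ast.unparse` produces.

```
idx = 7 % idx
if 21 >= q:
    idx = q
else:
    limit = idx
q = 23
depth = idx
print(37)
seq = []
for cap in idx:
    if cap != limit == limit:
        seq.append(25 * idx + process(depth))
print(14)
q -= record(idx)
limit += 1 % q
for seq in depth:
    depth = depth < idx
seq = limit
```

seq = [25 * idx + process(depth) for cap in idx if cap != limit and limit == limit]

Transformed code:
idx = 7 % idx
if 21 >= q:
    idx = q
else:
    limit = idx
q = 23
depth = idx
print(37)
seq = [25 * idx + process(depth) for cap in idx if cap != limit and limit == limit]
print(14)
q -= record(idx)
limit += 1 % q
for seq in depth:
    depth = depth < idx
seq = limit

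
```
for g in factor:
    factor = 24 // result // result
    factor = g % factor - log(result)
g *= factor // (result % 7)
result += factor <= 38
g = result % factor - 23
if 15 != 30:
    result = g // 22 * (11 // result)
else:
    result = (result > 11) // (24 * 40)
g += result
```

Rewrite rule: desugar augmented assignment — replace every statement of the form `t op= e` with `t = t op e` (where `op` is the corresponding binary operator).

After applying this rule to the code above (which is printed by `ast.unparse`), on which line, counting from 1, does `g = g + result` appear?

11

Transformed code:
for g in factor:
    factor = 24 // result // result
    factor = g % factor - log(result)
g = g * (factor // (result % 7))
result = result + (factor <= 38)
g = result % factor - 23
if 15 != 30:
    result = g // 22 * (11 // result)
else:
    result = (result > 11) // (24 * 40)
g = g + result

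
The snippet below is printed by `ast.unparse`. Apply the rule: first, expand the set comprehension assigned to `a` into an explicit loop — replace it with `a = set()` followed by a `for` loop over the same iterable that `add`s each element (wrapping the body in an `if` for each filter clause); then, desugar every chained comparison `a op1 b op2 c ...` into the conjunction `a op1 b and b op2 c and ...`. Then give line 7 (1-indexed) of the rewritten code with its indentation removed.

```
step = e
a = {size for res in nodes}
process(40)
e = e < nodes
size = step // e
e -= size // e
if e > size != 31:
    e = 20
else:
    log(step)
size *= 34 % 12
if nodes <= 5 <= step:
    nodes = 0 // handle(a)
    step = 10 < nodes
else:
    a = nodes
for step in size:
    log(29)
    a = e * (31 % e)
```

Transformed code:
step = e
a = set()
for res in nodes:
    a.add(size)
process(40)
e = e < nodes
size = step // e
e -= size // e
if e > size and size != 31:
    e = 20
else:
    log(step)
size *= 34 % 12
if nodes <= 5 and 5 <= step:
    nodes = 0 // handle(a)
    step = 10 < nodes
else:
    a = nodes
for step in size:
    log(29)
    a = e * (31 % e)

size = step // e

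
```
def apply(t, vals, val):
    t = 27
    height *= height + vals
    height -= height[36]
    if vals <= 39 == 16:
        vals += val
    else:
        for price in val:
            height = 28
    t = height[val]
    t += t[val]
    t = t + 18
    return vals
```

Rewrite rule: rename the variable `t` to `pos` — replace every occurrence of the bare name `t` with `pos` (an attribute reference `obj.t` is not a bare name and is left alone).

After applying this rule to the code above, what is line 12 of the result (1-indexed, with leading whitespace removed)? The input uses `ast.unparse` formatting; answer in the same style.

pos = pos + 18

Transformed code:
def apply(pos, vals, val):
    pos = 27
    height *= height + vals
    height -= height[36]
    if vals <= 39 == 16:
        vals += val
    else:
        for price in val:
            height = 28
    pos = height[val]
    pos += pos[val]
    pos = pos + 18
    return vals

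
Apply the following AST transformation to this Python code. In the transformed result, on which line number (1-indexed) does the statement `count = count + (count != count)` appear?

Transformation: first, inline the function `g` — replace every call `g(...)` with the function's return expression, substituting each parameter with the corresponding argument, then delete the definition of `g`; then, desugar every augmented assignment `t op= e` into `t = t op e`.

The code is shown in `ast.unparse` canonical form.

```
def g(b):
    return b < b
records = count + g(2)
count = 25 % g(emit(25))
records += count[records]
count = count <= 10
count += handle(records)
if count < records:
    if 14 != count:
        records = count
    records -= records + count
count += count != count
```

Transformed code:
records = count + (2 < 2)
count = 25 % (emit(25) < emit(25))
records = records + count[records]
count = count <= 10
count = count + handle(records)
if count < records:
    if 14 != count:
        records = count
    records = records - (records + count)
count = count + (count != count)

10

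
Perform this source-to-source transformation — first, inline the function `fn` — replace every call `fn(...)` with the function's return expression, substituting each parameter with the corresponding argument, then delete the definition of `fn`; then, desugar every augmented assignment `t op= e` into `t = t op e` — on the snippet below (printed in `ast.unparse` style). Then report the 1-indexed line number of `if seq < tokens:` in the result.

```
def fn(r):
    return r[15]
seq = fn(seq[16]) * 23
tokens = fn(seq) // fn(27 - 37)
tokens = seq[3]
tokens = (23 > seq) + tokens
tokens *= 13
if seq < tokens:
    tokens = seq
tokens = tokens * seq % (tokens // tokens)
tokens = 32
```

Transformed code:
seq = seq[16][15] * 23
tokens = seq[15] // (27 - 37)[15]
tokens = seq[3]
tokens = (23 > seq) + tokens
tokens = tokens * 13
if seq < tokens:
    tokens = seq
tokens = tokens * seq % (tokens // tokens)
tokens = 32

6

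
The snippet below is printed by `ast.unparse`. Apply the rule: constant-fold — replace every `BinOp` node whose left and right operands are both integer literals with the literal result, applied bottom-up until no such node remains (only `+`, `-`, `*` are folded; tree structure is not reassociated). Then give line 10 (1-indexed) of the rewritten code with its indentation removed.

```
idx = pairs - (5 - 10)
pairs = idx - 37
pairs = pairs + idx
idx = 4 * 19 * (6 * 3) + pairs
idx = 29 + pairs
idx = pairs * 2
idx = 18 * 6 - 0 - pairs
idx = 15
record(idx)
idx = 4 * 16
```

Transformed code:
idx = pairs - -5
pairs = idx - 37
pairs = pairs + idx
idx = 1368 + pairs
idx = 29 + pairs
idx = pairs * 2
idx = 108 - pairs
idx = 15
record(idx)
idx = 64

idx = 64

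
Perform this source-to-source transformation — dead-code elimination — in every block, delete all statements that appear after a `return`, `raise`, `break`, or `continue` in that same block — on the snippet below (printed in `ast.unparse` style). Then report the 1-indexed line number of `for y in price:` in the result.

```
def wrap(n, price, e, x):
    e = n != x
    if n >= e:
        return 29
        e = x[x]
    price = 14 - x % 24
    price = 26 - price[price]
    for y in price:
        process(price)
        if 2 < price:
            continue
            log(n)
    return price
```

7

Transformed code:
def wrap(n, price, e, x):
    e = n != x
    if n >= e:
        return 29
    price = 14 - x % 24
    price = 26 - price[price]
    for y in price:
        process(price)
        if 2 < price:
            continue
    return price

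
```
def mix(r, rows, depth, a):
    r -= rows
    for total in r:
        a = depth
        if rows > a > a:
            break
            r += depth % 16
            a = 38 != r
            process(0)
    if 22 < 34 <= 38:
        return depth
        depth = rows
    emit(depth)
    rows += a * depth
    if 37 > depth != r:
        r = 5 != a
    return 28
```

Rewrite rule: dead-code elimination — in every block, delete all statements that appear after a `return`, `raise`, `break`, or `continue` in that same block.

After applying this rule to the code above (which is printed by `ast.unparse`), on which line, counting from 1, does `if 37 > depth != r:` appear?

11

Transformed code:
def mix(r, rows, depth, a):
    r -= rows
    for total in r:
        a = depth
        if rows > a > a:
            break
    if 22 < 34 <= 38:
        return depth
    emit(depth)
    rows += a * depth
    if 37 > depth != r:
        r = 5 != a
    return 28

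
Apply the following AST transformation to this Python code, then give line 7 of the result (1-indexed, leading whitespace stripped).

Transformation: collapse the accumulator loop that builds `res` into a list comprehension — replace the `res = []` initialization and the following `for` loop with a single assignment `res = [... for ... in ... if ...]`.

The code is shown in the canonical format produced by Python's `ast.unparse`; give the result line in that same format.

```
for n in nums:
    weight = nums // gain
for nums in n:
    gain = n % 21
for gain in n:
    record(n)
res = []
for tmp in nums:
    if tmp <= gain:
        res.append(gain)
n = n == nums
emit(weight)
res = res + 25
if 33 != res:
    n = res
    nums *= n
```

res = [gain for tmp in nums if tmp <= gain]

Transformed code:
for n in nums:
    weight = nums // gain
for nums in n:
    gain = n % 21
for gain in n:
    record(n)
res = [gain for tmp in nums if tmp <= gain]
n = n == nums
emit(weight)
res = res + 25
if 33 != res:
    n = res
    nums *= n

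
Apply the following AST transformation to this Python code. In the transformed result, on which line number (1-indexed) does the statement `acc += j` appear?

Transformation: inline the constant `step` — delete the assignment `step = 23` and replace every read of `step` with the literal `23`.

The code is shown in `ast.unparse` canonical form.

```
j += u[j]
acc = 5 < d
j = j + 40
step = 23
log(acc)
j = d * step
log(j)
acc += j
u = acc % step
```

7

Transformed code:
j += u[j]
acc = 5 < d
j = j + 40
log(acc)
j = d * 23
log(j)
acc += j
u = acc % 23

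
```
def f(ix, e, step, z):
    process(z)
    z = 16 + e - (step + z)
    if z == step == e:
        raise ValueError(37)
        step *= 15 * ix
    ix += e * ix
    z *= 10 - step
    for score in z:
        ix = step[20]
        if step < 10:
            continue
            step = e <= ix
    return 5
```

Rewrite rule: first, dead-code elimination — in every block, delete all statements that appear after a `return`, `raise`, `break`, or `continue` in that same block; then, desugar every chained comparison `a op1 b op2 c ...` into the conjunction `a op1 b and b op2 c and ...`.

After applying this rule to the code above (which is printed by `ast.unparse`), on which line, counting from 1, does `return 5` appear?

Transformed code:
def f(ix, e, step, z):
    process(z)
    z = 16 + e - (step + z)
    if z == step and step == e:
        raise ValueError(37)
    ix += e * ix
    z *= 10 - step
    for score in z:
        ix = step[20]
        if step < 10:
            continue
    return 5

12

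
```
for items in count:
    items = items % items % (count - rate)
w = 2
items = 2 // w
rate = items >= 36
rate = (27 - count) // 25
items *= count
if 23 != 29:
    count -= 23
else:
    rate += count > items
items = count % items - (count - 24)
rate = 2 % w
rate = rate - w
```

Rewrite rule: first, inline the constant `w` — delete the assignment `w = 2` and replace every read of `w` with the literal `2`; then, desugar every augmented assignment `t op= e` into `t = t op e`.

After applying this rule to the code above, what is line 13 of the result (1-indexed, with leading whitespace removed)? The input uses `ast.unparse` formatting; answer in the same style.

rate = rate - 2

Transformed code:
for items in count:
    items = items % items % (count - rate)
items = 2 // 2
rate = items >= 36
rate = (27 - count) // 25
items = items * count
if 23 != 29:
    count = count - 23
else:
    rate = rate + (count > items)
items = count % items - (count - 24)
rate = 2 % 2
rate = rate - 2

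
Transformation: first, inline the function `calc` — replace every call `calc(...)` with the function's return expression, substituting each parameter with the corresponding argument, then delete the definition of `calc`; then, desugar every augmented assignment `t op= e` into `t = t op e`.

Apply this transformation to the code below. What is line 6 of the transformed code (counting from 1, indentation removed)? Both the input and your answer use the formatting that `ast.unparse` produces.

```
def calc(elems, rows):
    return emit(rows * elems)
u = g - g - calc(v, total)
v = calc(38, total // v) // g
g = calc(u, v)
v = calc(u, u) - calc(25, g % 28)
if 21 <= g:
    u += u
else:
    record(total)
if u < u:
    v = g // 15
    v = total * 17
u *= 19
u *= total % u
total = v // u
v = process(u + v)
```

u = u + u

Transformed code:
u = g - g - emit(total * v)
v = emit(total // v * 38) // g
g = emit(v * u)
v = emit(u * u) - emit(g % 28 * 25)
if 21 <= g:
    u = u + u
else:
    record(total)
if u < u:
    v = g // 15
    v = total * 17
u = u * 19
u = u * (total % u)
total = v // u
v = process(u + v)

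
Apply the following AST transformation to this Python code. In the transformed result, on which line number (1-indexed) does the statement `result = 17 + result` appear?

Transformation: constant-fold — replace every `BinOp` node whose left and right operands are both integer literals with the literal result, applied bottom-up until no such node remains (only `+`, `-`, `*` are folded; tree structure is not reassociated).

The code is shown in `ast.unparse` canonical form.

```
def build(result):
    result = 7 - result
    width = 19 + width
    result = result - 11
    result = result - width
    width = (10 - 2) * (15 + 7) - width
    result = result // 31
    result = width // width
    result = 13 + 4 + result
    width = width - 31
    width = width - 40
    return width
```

Transformed code:
def build(result):
    result = 7 - result
    width = 19 + width
    result = result - 11
    result = result - width
    width = 176 - width
    result = result // 31
    result = width // width
    result = 17 + result
    width = width - 31
    width = width - 40
    return width

9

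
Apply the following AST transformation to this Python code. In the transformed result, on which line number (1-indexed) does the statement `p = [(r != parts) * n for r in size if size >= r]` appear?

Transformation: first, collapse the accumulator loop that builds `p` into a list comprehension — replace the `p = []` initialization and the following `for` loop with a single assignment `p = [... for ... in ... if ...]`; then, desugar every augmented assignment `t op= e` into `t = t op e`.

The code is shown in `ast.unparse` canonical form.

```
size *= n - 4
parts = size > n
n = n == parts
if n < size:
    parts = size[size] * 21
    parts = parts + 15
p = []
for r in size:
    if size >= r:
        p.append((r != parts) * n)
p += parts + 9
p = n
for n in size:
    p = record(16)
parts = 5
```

Transformed code:
size = size * (n - 4)
parts = size > n
n = n == parts
if n < size:
    parts = size[size] * 21
    parts = parts + 15
p = [(r != parts) * n for r in size if size >= r]
p = p + (parts + 9)
p = n
for n in size:
    p = record(16)
parts = 5

7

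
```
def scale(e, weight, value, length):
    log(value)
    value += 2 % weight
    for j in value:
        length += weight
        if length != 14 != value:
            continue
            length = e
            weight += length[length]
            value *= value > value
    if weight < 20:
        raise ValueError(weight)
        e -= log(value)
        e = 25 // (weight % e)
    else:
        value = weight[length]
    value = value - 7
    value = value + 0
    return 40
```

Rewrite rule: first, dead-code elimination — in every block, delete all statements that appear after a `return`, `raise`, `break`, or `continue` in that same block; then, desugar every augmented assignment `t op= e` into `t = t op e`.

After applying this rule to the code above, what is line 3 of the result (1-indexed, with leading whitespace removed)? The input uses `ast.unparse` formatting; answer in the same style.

value = value + 2 % weight

Transformed code:
def scale(e, weight, value, length):
    log(value)
    value = value + 2 % weight
    for j in value:
        length = length + weight
        if length != 14 != value:
            continue
    if weight < 20:
        raise ValueError(weight)
    else:
        value = weight[length]
    value = value - 7
    value = value + 0
    return 40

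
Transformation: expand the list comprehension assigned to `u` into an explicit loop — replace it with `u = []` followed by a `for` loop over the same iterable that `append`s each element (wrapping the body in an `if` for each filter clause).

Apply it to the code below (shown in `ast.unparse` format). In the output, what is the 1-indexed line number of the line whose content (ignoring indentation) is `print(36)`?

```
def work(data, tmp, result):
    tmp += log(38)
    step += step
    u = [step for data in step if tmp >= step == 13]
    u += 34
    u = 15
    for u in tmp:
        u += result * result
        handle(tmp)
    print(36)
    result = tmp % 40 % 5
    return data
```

13

Transformed code:
def work(data, tmp, result):
    tmp += log(38)
    step += step
    u = []
    for data in step:
        if tmp >= step == 13:
            u.append(step)
    u += 34
    u = 15
    for u in tmp:
        u += result * result
        handle(tmp)
    print(36)
    result = tmp % 40 % 5
    return data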